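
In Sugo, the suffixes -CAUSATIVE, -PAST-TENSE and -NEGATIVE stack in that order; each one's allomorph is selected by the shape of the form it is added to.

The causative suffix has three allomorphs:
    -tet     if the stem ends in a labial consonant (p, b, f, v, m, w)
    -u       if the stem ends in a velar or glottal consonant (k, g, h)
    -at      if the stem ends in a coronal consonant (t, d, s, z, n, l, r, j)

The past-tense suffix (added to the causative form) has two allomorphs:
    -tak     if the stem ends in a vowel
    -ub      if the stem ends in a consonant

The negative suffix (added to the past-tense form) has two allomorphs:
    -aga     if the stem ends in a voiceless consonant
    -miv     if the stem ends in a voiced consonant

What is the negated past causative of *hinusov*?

*hinusov*: final consonant = /v/, labial → -tet → *hinusovtet*.
The final sound of the causative form *hinusovtet* is /t/, which is a consonant, so the past-tense suffix is -ub, giving *hinusovtetub*.
Since the final consonant of the past-tense form *hinusovtetub* is /b/ (voiced), it takes -miv, giving *hinusovtetubmiv*.

hinusovtetubmiv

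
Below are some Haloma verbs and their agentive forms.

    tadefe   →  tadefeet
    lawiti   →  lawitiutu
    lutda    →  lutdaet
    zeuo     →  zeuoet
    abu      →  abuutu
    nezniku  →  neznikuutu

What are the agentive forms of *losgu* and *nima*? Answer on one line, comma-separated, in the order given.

Looking at the last vowel of each stem: -utu when the last vowel of the stem is a high vowel (*lawiti*, *abu*, *nezniku*); -et when the last vowel of the stem is a non-high vowel (*tadefe*, *lutda*, *zeuo*).
Since the last vowel of *losgu* is /u/ (a high vowel), it takes -utu, giving *losguutu*.
The last vowel of *nima* is /a/, which is a non-high vowel, so the suffix is -et, giving *nimaet*.

losguutu, nimaet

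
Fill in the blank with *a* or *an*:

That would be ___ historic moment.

The indefinite article is chosen by the initial *sound* of the following word, not its spelling.
*historic* begins with the sound /h/ (h is pronounced in standard usage) — a consonant sound.
So the article is *a*: That would be a historic moment.

a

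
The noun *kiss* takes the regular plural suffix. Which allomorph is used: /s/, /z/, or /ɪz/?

/ɪz/

The stem *kiss* ends in a sibilant (/s, z, ʃ, ʒ, tʃ, dʒ/).
The plural suffix surfaces as /ɪz/ after sibilants, /s/ after other voiceless consonants, and /z/ after other voiced sounds.
So the plural -s on *kiss* is pronounced /ɪz/.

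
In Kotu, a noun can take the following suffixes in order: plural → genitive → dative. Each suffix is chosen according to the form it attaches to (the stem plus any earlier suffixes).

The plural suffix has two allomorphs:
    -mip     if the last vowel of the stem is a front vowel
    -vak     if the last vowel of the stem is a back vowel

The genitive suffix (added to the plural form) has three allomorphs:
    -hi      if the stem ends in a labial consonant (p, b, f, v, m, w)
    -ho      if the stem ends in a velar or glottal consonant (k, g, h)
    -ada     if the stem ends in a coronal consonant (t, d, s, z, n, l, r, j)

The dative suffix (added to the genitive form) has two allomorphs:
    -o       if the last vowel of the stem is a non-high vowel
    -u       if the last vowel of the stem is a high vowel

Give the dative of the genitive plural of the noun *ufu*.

*ufu* — last vowel /u/ (a back vowel) → -vak → *ufuvak*.
Since the final consonant of the plural form *ufuvak* is /k/ (velar/glottal), it takes -ho, giving *ufuvakho*.
The last vowel of the genitive form *ufuvakho* is /o/, which is a non-high vowel, so the dative suffix is -o, giving *ufuvakhoo*.

ufuvakhoo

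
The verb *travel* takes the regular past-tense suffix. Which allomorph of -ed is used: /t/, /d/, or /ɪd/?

The stem *travel* ends in a voiced sound other than /d/.
The -ed suffix is realized as /ɪd/ after /t, d/; as /t/ after other voiceless consonants; and as /d/ after other voiced sounds.
So -ed on *travel* is pronounced /d/.

/d/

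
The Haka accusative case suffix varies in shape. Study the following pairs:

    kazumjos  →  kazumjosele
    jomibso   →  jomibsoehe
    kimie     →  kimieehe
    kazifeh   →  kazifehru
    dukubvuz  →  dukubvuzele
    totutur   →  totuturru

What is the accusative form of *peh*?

pehru

Looking at the final sound of each stem: -ele when the stem ends in a sibilant (*kazumjos*, *dukubvuz*); -ru when the stem ends in a non-sibilant consonant (*kazifeh*, *totutur*); -ehe when the stem ends in a vowel (*jomibso*, *kimie*).
*peh* — final sound /h/ (a non-sibilant consonant) → -ru → *pehru*.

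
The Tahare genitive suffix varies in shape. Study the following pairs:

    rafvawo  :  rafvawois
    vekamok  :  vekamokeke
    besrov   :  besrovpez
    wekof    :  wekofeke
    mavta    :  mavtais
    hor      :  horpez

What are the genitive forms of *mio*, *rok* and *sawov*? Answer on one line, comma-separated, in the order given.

The alternation tracks the final sound of the stem — -eke when the stem ends in a voiceless consonant (*vekamok*, *wekof*); -pez when the stem ends in a voiced consonant (*besrov*, *hor*); -is when the stem ends in a vowel (*rafvawo*, *mavta*).
*mio*: final sound = /o/, a vowel → -is → *miois*.
The final sound of *rok* is /k/, which is a voiceless consonant, so the suffix is -eke, giving *rokeke*.
The final sound of *sawov* is /v/, which is a voiced consonant, so the suffix is -pez, giving *sawovpez*.

miois, rokeke, sawovpez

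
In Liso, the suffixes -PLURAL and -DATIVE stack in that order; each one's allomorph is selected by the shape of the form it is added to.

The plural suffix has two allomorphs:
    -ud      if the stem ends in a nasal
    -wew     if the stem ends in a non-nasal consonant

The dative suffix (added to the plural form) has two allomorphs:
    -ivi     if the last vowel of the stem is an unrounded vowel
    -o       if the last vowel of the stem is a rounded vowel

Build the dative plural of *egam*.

*egam* — final consonant /m/ (a nasal) → -ud → *egamud*.
The last vowel of the plural form *egamud* is /u/, which is a rounded vowel, so the dative suffix is -o, giving *egamudo*.

egamudo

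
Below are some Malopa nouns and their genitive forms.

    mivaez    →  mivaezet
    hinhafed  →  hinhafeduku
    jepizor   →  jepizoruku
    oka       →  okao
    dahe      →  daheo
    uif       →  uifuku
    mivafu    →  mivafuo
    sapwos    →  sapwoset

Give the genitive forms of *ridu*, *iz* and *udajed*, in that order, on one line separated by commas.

The suffix is conditioned by the final sound: -et when the stem ends in a sibilant (*mivaez*, *sapwos*); -uku when the stem ends in a non-sibilant consonant (*hinhafed*, *jepizor*, *uif*); -o when the stem ends in a vowel (*oka*, *dahe*, *mivafu*).
*ridu* — final sound /u/ (a vowel) → -o → *riduo*.
Since the final sound of *iz* is /z/ (a sibilant), it takes -et, giving *izet*.
Since the final sound of *udajed* is /d/ (a non-sibilant consonant), it takes -uku, giving *udajeduku*.

riduo, izet, udajeduku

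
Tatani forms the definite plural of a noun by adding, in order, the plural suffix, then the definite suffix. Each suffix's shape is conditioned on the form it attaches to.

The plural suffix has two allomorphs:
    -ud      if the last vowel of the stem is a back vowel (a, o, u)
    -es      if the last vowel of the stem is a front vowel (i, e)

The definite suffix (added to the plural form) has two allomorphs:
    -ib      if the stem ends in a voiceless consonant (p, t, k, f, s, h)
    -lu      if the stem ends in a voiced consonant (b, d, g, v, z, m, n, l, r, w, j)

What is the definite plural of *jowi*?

Since the last vowel of *jowi* is /i/ (a front vowel), it takes -es, giving *jowies*.
The final consonant of the plural form *jowies* is /s/, which is voiceless, so the definite suffix is -ib, giving *jowiesib*.

jowiesib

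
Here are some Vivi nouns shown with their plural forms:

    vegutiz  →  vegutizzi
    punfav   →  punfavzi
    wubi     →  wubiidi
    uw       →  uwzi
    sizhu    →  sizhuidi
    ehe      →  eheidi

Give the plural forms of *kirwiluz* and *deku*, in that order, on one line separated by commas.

kirwiluzzi, dekuidi

The alternation tracks the final sound of the stem — -zi when the stem ends in a consonant (*vegutiz*, *punfav*, *uw*); -idi when the stem ends in a vowel (*wubi*, *sizhu*, *ehe*).
*kirwiluz*: final sound = /z/, a consonant → -zi → *kirwiluzzi*.
*deku*: final sound = /u/, a vowel → -idi → *dekuidi*.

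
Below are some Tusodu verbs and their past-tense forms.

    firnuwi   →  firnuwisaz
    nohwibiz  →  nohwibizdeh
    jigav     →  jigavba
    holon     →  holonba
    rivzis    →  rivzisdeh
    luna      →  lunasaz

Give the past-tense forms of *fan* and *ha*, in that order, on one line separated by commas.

The alternation tracks the final sound of the stem — -deh when the stem ends in a sibilant (*nohwibiz*, *rivzis*); -ba when the stem ends in a non-sibilant consonant (*jigav*, *holon*); -saz when the stem ends in a vowel (*firnuwi*, *luna*).
*fan* — final sound /n/ (a non-sibilant consonant) → -ba → *fanba*.
Since the final sound of *ha* is /a/ (a vowel), it takes -saz, giving *hasaz*.

fanba, hasaz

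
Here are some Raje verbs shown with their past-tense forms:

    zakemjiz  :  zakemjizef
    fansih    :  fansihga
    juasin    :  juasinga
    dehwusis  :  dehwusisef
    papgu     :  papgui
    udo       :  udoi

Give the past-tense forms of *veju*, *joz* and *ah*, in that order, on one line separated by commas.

The alternation tracks the final sound of the stem — -ef when the stem ends in a sibilant (*zakemjiz*, *dehwusis*); -ga when the stem ends in a non-sibilant consonant (*fansih*, *juasin*); -i when the stem ends in a vowel (*papgu*, *udo*).
Since the final sound of *veju* is /u/ (a vowel), it takes -i, giving *vejui*.
The final sound of *joz* is /z/, which is a sibilant, so the suffix is -ef, giving *jozef*.
*ah*: final sound = /h/, a non-sibilant consonant → -ga → *ahga*.

vejui, jozef, ahga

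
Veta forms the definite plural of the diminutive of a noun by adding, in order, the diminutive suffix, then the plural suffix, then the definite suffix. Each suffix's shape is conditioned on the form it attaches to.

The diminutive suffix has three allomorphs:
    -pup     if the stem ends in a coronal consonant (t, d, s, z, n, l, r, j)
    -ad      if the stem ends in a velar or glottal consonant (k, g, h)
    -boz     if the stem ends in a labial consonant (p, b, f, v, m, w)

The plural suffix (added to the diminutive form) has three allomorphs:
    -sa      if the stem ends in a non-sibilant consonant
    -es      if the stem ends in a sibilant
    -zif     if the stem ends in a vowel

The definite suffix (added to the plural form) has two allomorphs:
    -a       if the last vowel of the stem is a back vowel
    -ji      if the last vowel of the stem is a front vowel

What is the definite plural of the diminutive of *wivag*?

wivagadsaa

Since the final consonant of *wivag* is /g/ (velar/glottal), it takes -ad, giving *wivagad*.
The diminutive form *wivagad*: final sound = /d/, a non-sibilant consonant → -sa → *wivagadsa*.
Since the last vowel of the plural form *wivagadsa* is /a/ (a back vowel), it takes -a, giving *wivagadsaa*.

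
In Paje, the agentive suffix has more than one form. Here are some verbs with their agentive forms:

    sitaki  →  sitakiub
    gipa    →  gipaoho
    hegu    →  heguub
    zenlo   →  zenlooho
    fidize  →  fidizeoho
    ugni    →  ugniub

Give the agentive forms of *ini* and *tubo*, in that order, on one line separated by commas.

Looking at the last vowel of each stem: -ub when the last vowel of the stem is a high vowel (*sitaki*, *hegu*, *ugni*); -oho when the last vowel of the stem is a non-high vowel (*gipa*, *zenlo*, *fidize*).
*ini* — last vowel /i/ (a high vowel) → -ub → *iniub*.
*tubo* — last vowel /o/ (a non-high vowel) → -oho → *tubooho*.

iniub, tubooho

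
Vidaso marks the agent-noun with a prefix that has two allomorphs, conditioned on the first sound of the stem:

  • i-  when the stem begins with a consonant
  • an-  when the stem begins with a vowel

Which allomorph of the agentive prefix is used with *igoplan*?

an-

*igoplan* — first sound /i/ (a vowel) → an-.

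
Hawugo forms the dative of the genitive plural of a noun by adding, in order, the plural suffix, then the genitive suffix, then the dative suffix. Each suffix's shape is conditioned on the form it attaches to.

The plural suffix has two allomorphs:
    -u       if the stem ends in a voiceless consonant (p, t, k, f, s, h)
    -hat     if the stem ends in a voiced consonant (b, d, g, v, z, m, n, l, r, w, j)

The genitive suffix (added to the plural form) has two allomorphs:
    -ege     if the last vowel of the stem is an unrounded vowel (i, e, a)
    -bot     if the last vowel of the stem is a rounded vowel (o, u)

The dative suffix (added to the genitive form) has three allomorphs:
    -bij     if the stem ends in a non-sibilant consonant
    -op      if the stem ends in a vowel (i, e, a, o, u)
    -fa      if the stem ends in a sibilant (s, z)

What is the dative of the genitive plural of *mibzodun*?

mibzodunhategeop

*mibzodun*: final consonant = /n/, voiced → -hat → *mibzodunhat*.
Since the last vowel of the plural form *mibzodunhat* is /a/ (an unrounded vowel), it takes -ege, giving *mibzodunhatege*.
The genitive form *mibzodunhatege*: final sound = /e/, a vowel → -op → *mibzodunhategeop*.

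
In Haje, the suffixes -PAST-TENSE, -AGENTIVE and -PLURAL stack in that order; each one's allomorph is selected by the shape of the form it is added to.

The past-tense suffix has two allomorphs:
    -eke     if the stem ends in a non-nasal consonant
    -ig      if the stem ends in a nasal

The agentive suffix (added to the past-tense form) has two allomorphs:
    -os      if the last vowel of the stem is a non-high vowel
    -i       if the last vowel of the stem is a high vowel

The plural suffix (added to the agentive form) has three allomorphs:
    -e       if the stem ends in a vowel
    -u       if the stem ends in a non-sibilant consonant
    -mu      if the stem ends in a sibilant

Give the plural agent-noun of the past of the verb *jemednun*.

jemednunigie

Since the final consonant of *jemednun* is /n/ (a nasal), it takes -ig, giving *jemednunig*.
The past-tense form *jemednunig*: last vowel = /i/, a high vowel → -i → *jemednunigi*.
The agentive form *jemednunigi* — final sound /i/ (a vowel) → -e → *jemednunigie*.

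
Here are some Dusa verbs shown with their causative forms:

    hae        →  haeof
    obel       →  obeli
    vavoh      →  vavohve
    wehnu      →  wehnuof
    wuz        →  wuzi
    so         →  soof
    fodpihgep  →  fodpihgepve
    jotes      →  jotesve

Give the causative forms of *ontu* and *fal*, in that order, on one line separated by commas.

The alternation tracks the final sound of the stem — -ve when the stem ends in a voiceless consonant (*vavoh*, *fodpihgep*, *jotes*); -i when the stem ends in a voiced consonant (*obel*, *wuz*); -of when the stem ends in a vowel (*hae*, *wehnu*, *so*).
Since the final sound of *ontu* is /u/ (a vowel), it takes -of, giving *ontuof*.
*fal* — final sound /l/ (a voiced consonant) → -i → *fali*.

ontuof, fali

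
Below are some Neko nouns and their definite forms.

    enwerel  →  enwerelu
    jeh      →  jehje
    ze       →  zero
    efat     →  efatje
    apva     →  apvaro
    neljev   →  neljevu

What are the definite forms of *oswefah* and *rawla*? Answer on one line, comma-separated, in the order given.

oswefahje, rawlaro

The pattern is voicing of the final sound: -je when the stem ends in a voiceless consonant (*jeh*, *efat*); -u when the stem ends in a voiced consonant (*enwerel*, *neljev*); -ro when the stem ends in a vowel (*ze*, *apva*).
The final sound of *oswefah* is /h/, which is a voiceless consonant, so the suffix is -je, giving *oswefahje*.
Since the final sound of *rawla* is /a/ (a vowel), it takes -ro, giving *rawlaro*.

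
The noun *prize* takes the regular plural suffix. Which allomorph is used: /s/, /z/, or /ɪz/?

The stem *prize* ends in a sibilant (/s, z, ʃ, ʒ, tʃ, dʒ/).
The plural suffix surfaces as /ɪz/ after sibilants, /s/ after other voiceless consonants, and /z/ after other voiced sounds.
So the plural -s on *prize* is pronounced /ɪz/.

/ɪz/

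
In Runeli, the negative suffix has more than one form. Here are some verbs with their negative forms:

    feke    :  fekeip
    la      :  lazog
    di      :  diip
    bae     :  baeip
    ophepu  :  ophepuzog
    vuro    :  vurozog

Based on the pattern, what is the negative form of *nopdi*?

nopdiip

Looking at the last vowel of each stem: -ip when the last vowel of the stem is a front vowel (*feke*, *di*, *bae*); -zog when the last vowel of the stem is a back vowel (*la*, *ophepu*, *vuro*).
*nopdi*: last vowel = /i/, a front vowel → -ip → *nopdiip*.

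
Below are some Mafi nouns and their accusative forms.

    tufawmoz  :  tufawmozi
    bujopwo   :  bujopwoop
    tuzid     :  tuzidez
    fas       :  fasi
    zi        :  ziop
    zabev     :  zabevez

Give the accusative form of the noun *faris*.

Looking at the final sound of each stem: -i when the stem ends in a sibilant (*tufawmoz*, *fas*); -ez when the stem ends in a non-sibilant consonant (*tuzid*, *zabev*); -op when the stem ends in a vowel (*bujopwo*, *zi*).
Since the final sound of *faris* is /s/ (a sibilant), it takes -i, giving *farisi*.

farisi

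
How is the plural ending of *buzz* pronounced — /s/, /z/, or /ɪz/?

The stem *buzz* ends in a sibilant (/s, z, ʃ, ʒ, tʃ, dʒ/).
The plural suffix surfaces as /ɪz/ after sibilants, /s/ after other voiceless consonants, and /z/ after other voiced sounds.
So the plural -s on *buzz* is pronounced /ɪz/.

/ɪz/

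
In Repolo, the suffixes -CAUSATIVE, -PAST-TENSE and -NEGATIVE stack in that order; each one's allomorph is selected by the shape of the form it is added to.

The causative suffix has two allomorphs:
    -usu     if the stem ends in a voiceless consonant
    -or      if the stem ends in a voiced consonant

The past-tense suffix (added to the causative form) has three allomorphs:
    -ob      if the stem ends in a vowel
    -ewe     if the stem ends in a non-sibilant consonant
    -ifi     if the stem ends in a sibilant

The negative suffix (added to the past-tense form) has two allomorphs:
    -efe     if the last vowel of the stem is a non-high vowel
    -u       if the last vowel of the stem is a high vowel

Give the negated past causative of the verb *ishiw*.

The final consonant of *ishiw* is /w/, which is voiced, so the causative suffix is -or, giving *ishiwor*.
The causative form *ishiwor* — final sound /r/ (a non-sibilant consonant) → -ewe → *ishiworewe*.
The last vowel of the past-tense form *ishiworewe* is /e/, which is a non-high vowel, so the negative suffix is -efe, giving *ishiworeweefe*.

ishiworeweefe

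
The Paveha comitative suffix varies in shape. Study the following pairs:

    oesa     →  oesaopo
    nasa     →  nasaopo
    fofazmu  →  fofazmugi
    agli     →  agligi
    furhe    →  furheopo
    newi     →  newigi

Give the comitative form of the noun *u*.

The suffix is conditioned by the last vowel: -gi when the last vowel of the stem is a high vowel (*fofazmu*, *agli*, *newi*); -opo when the last vowel of the stem is a non-high vowel (*oesa*, *nasa*, *furhe*).
The last vowel of *u* is /u/, which is a high vowel, so the suffix is -gi, giving *ugi*.

ugi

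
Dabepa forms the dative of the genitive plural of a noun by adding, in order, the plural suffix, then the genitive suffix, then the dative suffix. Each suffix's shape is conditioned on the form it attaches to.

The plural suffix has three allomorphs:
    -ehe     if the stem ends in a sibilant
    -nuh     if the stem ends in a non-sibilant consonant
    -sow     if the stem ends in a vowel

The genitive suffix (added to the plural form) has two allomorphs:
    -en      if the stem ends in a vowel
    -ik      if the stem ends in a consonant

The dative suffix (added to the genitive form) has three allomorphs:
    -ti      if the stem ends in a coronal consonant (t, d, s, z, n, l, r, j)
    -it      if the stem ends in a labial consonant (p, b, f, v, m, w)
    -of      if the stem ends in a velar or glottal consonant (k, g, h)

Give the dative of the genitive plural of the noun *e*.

esowikof

*e*: final sound = /e/, a vowel → -sow → *esow*.
The plural form *esow*: final sound = /w/, a consonant → -ik → *esowik*.
The genitive form *esowik*: final consonant = /k/, velar/glottal → -of → *esowikof*.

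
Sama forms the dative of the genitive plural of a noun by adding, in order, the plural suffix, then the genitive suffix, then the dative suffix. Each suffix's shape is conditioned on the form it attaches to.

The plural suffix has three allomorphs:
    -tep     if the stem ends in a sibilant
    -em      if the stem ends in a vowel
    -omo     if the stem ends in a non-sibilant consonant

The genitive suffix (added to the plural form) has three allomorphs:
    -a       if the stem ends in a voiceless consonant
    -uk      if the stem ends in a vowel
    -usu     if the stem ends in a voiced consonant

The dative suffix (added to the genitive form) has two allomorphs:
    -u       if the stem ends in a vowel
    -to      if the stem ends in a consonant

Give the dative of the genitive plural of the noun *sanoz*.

*sanoz*: final sound = /z/, a sibilant → -tep → *sanoztep*.
The final sound of the plural form *sanoztep* is /p/, which is a voiceless consonant, so the genitive suffix is -a, giving *sanoztepa*.
The genitive form *sanoztepa* — final sound /a/ (a vowel) → -u → *sanoztepau*.

sanoztepau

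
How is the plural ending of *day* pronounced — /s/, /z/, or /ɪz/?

/z/

The stem *day* ends in a voiced non-sibilant sound.
The plural suffix surfaces as /ɪz/ after sibilants, /s/ after other voiceless consonants, and /z/ after other voiced sounds.
So the plural -s on *day* is pronounced /z/.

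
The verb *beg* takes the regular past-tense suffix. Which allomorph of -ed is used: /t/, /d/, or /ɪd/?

/d/

The stem *beg* ends in a voiced sound other than /d/.
The -ed suffix is realized as /ɪd/ after /t, d/; as /t/ after other voiceless consonants; and as /d/ after other voiced sounds.
So -ed on *beg* is pronounced /d/.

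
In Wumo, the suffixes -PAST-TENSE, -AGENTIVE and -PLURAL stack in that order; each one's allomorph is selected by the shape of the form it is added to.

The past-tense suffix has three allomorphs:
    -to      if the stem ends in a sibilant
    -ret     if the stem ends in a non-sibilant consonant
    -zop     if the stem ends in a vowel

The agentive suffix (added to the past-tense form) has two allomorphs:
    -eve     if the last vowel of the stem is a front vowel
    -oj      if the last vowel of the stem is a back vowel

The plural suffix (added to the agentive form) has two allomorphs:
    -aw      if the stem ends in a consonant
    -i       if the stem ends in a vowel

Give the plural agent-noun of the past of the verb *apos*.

apostoojaw

*apos*: final sound = /s/, a sibilant → -to → *aposto*.
The last vowel of the past-tense form *aposto* is /o/, which is a back vowel, so the agentive suffix is -oj, giving *apostooj*.
The agentive form *apostooj*: final sound = /j/, a consonant → -aw → *apostoojaw*.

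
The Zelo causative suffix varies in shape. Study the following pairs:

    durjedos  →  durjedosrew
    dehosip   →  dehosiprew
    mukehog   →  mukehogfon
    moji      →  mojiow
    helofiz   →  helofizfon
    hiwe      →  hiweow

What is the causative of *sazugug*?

sazugugfon

The alternation tracks the final sound of the stem — -rew when the stem ends in a voiceless consonant (*durjedos*, *dehosip*); -fon when the stem ends in a voiced consonant (*mukehog*, *helofiz*); -ow when the stem ends in a vowel (*moji*, *hiwe*).
The final sound of *sazugug* is /g/, which is a voiced consonant, so the suffix is -fon, giving *sazugugfon*.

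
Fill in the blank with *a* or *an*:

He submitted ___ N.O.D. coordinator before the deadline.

The indefinite article is chosen by the initial *sound* of the following word, not its spelling.
The initialism *N.O.D.* is read letter by letter; the first letter, N, is pronounced /ɛn/, which begins with a vowel sound.
So the article is *an*: He submitted an N.O.D. coordinator before the deadline.

an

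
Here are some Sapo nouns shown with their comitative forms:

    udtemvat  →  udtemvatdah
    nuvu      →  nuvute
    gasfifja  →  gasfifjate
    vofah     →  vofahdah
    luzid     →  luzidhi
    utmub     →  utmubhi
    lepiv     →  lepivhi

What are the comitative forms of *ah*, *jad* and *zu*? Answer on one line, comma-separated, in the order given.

ahdah, jadhi, zute

The alternation tracks the final sound of the stem — -dah when the stem ends in a voiceless consonant (*udtemvat*, *vofah*); -hi when the stem ends in a voiced consonant (*luzid*, *utmub*, *lepiv*); -te when the stem ends in a vowel (*nuvu*, *gasfifja*).
*ah*: final sound = /h/, a voiceless consonant → -dah → *ahdah*.
Since the final sound of *jad* is /d/ (a voiced consonant), it takes -hi, giving *jadhi*.
The final sound of *zu* is /u/, which is a vowel, so the suffix is -te, giving *zute*.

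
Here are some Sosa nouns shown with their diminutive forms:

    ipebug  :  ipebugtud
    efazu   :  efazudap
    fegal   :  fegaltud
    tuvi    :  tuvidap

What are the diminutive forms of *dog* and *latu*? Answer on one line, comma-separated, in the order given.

dogtud, latudap

The pattern is consonant vs. vowel: -tud when the stem ends in a consonant (*ipebug*, *fegal*); -dap when the stem ends in a vowel (*efazu*, *tuvi*).
*dog* — final sound /g/ (a consonant) → -tud → *dogtud*.
*latu*: final sound = /u/, a vowel → -dap → *latudap*.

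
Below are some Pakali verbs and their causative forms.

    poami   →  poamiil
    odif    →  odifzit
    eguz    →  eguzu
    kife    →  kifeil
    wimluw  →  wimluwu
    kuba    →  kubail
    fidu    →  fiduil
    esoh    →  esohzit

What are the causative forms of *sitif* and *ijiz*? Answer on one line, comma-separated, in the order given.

sitifzit, ijizu

The alternation tracks the final sound of the stem — -zit when the stem ends in a voiceless consonant (*odif*, *esoh*); -u when the stem ends in a voiced consonant (*eguz*, *wimluw*); -il when the stem ends in a vowel (*poami*, *kife*, *kuba*, *fidu*).
*sitif*: final sound = /f/, a voiceless consonant → -zit → *sitifzit*.
*ijiz*: final sound = /z/, a voiced consonant → -u → *ijizu*.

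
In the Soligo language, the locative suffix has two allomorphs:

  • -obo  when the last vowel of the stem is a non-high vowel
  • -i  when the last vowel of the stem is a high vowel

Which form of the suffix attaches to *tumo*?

-obo

*tumo* — last vowel /o/ (a non-high vowel) → -obo.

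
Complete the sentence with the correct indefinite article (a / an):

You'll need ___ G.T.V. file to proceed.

The indefinite article is chosen by the initial *sound* of the following word, not its spelling.
The initialism *G.T.V.* is read letter by letter; the first letter, G, is pronounced /dʒiː/, which begins with a consonant sound.
So the article is *a*: You'll need a G.T.V. file to proceed.

a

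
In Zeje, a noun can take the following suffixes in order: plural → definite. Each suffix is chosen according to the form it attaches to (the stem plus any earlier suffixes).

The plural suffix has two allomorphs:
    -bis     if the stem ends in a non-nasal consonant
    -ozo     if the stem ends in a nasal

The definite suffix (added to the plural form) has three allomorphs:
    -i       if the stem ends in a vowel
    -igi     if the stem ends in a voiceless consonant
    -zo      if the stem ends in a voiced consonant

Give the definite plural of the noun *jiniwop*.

jiniwopbisigi

The final consonant of *jiniwop* is /p/, which is non-nasal, so the plural suffix is -bis, giving *jiniwopbis*.
Since the final sound of the plural form *jiniwopbis* is /s/ (a voiceless consonant), it takes -igi, giving *jiniwopbisigi*.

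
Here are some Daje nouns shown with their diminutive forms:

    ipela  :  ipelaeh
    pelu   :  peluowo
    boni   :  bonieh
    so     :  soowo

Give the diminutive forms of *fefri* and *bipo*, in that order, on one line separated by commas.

fefrieh, bipoowo

The suffix is conditioned by the last vowel: -owo when the last vowel of the stem is a rounded vowel (*pelu*, *so*); -eh when the last vowel of the stem is an unrounded vowel (*ipela*, *boni*).
*fefri* — last vowel /i/ (an unrounded vowel) → -eh → *fefrieh*.
*bipo*: last vowel = /o/, a rounded vowel → -owo → *bipoowo*.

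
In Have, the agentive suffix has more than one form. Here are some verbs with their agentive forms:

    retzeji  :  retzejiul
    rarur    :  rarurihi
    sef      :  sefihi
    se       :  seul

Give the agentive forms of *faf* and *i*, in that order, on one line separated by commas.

Looking at the final sound of each stem: -ihi when the stem ends in a consonant (*rarur*, *sef*); -ul when the stem ends in a vowel (*retzeji*, *se*).
*faf*: final sound = /f/, a consonant → -ihi → *fafihi*.
The final sound of *i* is /i/, which is a vowel, so the suffix is -ul, giving *iul*.

fafihi, iul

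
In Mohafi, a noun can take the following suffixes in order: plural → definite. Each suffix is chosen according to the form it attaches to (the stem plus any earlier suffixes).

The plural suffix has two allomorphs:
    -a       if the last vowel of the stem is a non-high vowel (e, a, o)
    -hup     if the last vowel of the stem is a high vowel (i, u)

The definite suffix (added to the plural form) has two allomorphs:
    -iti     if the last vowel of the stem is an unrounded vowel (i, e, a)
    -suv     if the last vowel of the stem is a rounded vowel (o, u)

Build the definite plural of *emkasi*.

The last vowel of *emkasi* is /i/, which is a high vowel, so the plural suffix is -hup, giving *emkasihup*.
The last vowel of the plural form *emkasihup* is /u/, which is a rounded vowel, so the definite suffix is -suv, giving *emkasihupsuv*.

emkasihupsuv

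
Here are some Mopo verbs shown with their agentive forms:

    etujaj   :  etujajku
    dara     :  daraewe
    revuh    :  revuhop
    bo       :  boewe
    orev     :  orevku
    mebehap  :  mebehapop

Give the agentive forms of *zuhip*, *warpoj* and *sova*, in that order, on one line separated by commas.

zuhipop, warpojku, sovaewe

Looking at the final sound of each stem: -op when the stem ends in a voiceless consonant (*revuh*, *mebehap*); -ku when the stem ends in a voiced consonant (*etujaj*, *orev*); -ewe when the stem ends in a vowel (*dara*, *bo*).
The final sound of *zuhip* is /p/, which is a voiceless consonant, so the suffix is -op, giving *zuhipop*.
*warpoj*: final sound = /j/, a voiced consonant → -ku → *warpojku*.
*sova*: final sound = /a/, a vowel → -ewe → *sovaewe*.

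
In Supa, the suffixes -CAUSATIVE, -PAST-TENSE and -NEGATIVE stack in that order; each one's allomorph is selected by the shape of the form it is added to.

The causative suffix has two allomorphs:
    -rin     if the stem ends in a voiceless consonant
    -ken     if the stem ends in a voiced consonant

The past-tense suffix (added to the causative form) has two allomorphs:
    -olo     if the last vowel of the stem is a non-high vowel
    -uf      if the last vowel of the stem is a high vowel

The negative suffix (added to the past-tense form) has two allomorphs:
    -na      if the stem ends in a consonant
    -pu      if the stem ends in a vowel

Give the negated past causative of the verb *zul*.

zulkenolopu

*zul*: final consonant = /l/, voiced → -ken → *zulken*.
The causative form *zulken*: last vowel = /e/, a non-high vowel → -olo → *zulkenolo*.
The final sound of the past-tense form *zulkenolo* is /o/, which is a vowel, so the negative suffix is -pu, giving *zulkenolopu*.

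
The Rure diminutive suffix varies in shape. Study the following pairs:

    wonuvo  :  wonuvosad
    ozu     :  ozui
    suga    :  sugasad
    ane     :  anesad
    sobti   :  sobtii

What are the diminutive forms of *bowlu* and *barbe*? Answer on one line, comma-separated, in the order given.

bowlui, barbesad

The pattern is height harmony: -i when the last vowel of the stem is a high vowel (*ozu*, *sobti*); -sad when the last vowel of the stem is a non-high vowel (*wonuvo*, *suga*, *ane*).
Since the last vowel of *bowlu* is /u/ (a high vowel), it takes -i, giving *bowlui*.
*barbe* — last vowel /e/ (a non-high vowel) → -sad → *barbesad*.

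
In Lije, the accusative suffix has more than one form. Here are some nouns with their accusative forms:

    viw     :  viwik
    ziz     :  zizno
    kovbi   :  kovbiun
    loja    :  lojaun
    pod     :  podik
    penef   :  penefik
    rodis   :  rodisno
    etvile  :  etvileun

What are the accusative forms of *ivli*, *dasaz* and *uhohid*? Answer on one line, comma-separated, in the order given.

ivliun, dasazno, uhohidik

The suffix is conditioned by the final sound: -no when the stem ends in a sibilant (*ziz*, *rodis*); -ik when the stem ends in a non-sibilant consonant (*viw*, *pod*, *penef*); -un when the stem ends in a vowel (*kovbi*, *loja*, *etvile*).
The final sound of *ivli* is /i/, which is a vowel, so the suffix is -un, giving *ivliun*.
*dasaz* — final sound /z/ (a sibilant) → -no → *dasazno*.
*uhohid*: final sound = /d/, a non-sibilant consonant → -ik → *uhohidik*.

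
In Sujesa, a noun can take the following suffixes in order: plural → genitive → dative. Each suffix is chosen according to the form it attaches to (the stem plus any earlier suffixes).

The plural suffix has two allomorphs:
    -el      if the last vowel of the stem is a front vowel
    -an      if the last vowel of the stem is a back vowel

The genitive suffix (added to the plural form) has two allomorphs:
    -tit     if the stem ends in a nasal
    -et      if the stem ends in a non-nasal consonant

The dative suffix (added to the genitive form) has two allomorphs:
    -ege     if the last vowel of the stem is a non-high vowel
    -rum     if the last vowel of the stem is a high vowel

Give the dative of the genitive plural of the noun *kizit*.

The last vowel of *kizit* is /i/, which is a front vowel, so the plural suffix is -el, giving *kizitel*.
The plural form *kizitel*: final consonant = /l/, non-nasal → -et → *kizitelet*.
The genitive form *kizitelet*: last vowel = /e/, a non-high vowel → -ege → *kiziteletege*.

kiziteletege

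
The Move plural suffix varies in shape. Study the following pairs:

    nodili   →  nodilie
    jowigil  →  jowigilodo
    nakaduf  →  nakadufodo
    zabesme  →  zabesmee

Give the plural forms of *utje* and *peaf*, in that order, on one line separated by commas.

Looking at the final sound of each stem: -odo when the stem ends in a consonant (*jowigil*, *nakaduf*); -e when the stem ends in a vowel (*nodili*, *zabesme*).
The final sound of *utje* is /e/, which is a vowel, so the suffix is -e, giving *utjee*.
The final sound of *peaf* is /f/, which is a consonant, so the suffix is -odo, giving *peafodo*.

utjee, peafodo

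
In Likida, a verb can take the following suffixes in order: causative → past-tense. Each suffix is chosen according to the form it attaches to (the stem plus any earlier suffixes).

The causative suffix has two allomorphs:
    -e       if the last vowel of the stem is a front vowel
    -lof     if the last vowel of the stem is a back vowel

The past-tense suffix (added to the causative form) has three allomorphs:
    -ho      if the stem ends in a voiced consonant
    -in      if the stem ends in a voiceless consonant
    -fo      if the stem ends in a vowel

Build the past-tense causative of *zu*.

zulofin

*zu* — last vowel /u/ (a back vowel) → -lof → *zulof*.
The causative form *zulof*: final sound = /f/, a voiceless consonant → -in → *zulofin*.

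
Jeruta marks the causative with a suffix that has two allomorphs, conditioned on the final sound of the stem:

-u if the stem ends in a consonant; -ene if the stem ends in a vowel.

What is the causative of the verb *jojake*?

*jojake* — final sound /e/ (a vowel) → -ene → *jojakeene*.

jojakeene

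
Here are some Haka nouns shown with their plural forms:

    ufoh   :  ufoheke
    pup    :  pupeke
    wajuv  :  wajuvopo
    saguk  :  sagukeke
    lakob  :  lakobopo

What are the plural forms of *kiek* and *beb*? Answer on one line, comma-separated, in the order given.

The alternation tracks the final consonant of the stem — -eke when the stem ends in a voiceless consonant (*ufoh*, *pup*, *saguk*); -opo when the stem ends in a voiced consonant (*wajuv*, *lakob*).
*kiek* — final consonant /k/ (voiceless) → -eke → *kiekeke*.
Since the final consonant of *beb* is /b/ (voiced), it takes -opo, giving *bebopo*.

kiekeke, bebopo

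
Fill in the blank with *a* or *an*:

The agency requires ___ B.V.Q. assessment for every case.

a

The indefinite article is chosen by the initial *sound* of the following word, not its spelling.
The initialism *B.V.Q.* is read letter by letter; the first letter, B, is pronounced /biː/, which begins with a consonant sound.
So the article is *a*: The agency requires a B.V.Q. assessment for every case.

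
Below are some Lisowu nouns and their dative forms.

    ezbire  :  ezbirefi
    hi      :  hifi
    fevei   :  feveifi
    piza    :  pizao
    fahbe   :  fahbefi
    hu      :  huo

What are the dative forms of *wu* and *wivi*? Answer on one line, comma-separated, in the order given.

The pattern is front/back vowel harmony: -fi when the last vowel of the stem is a front vowel (*ezbire*, *hi*, *fevei*, *fahbe*); -o when the last vowel of the stem is a back vowel (*piza*, *hu*).
*wu*: last vowel = /u/, a back vowel → -o → *wuo*.
*wivi* — last vowel /i/ (a front vowel) → -fi → *wivifi*.

wuo, wivifi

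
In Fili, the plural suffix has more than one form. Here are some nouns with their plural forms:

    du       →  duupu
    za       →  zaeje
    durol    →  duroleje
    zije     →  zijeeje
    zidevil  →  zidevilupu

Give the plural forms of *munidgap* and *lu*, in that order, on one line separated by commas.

munidgapeje, luupu

The suffix is conditioned by the last vowel: -upu when the last vowel of the stem is a high vowel (*du*, *zidevil*); -eje when the last vowel of the stem is a non-high vowel (*za*, *durol*, *zije*).
*munidgap* — last vowel /a/ (a non-high vowel) → -eje → *munidgapeje*.
The last vowel of *lu* is /u/, which is a high vowel, so the suffix is -upu, giving *luupu*.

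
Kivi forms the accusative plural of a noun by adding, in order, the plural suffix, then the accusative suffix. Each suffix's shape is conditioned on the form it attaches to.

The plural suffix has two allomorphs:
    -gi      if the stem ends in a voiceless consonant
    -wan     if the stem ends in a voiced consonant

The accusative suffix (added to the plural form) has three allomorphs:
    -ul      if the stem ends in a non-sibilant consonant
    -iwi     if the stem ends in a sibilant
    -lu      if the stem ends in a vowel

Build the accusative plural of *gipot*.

gipotgilu

The final consonant of *gipot* is /t/, which is voiceless, so the plural suffix is -gi, giving *gipotgi*.
The plural form *gipotgi* — final sound /i/ (a vowel) → -lu → *gipotgilu*.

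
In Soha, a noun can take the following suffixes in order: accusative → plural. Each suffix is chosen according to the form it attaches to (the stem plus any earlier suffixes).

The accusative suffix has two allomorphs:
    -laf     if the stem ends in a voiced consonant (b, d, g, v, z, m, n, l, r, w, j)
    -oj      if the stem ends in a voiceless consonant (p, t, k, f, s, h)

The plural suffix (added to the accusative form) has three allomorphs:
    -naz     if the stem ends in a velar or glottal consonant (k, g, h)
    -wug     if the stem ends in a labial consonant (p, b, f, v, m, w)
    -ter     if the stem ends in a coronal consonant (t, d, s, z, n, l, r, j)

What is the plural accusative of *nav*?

navlafwug

*nav* — final consonant /v/ (voiced) → -laf → *navlaf*.
Since the final consonant of the accusative form *navlaf* is /f/ (labial), it takes -wug, giving *navlafwug*.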